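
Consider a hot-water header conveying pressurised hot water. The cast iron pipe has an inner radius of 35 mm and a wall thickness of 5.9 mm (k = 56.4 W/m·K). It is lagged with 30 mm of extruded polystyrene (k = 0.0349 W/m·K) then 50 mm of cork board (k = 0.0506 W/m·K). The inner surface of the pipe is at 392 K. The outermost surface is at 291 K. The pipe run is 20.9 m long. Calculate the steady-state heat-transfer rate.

Cylindrical conduction, so R = ln(r₂/r₁)/(2πkL) per layer, in series:
R_cast iron pipe wall = ln(40.9/35)/(2π×56.4×20.9) = 2.103×10^-5 K/W
R_extruded polystyrene = ln(70.9/40.9)/(2π×0.0349×20.9) = 0.12 K/W
R_cork board = ln(120.9/70.9)/(2π×0.0506×20.9) = 0.08032 K/W
R_total = 0.2004 K/W
Q = ΔT/R_total = 101/0.2004

Q ≈ 504 W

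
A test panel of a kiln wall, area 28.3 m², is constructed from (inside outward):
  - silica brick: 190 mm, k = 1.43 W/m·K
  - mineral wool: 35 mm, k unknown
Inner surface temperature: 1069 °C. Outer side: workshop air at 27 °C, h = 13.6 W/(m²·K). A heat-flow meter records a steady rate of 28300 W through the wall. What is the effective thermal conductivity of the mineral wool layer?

Treating each layer as a thermal resistance in series:
R_silica brick = L/(kA) = 0.19/(1.43×28.3) = 0.004695 K/W
R_outer film = 1/(h_o·A) = 1/(13.6×28.3) = 0.002598 K/W
Sum of known resistances R_other = 0.007293 K/W
Total R = ΔT/Q = 1042/28300 = 0.03682 K/W
R_mineral wool = R_total − R_other = 0.02953 K/W
k = L/(R·A) = 0.035/(0.02953×28.3)

k ≈ 0.0419 W/(m·K)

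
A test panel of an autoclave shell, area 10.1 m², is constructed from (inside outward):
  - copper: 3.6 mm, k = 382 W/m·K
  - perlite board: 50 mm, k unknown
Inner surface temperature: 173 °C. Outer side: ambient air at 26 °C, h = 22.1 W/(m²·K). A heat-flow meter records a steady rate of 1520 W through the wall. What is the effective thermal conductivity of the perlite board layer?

Treating each layer as a thermal resistance in series:
R_copper = L/(kA) = 0.0036/(382×10.1) = 9.331×10^-7 K/W
R_outer film = 1/(h_o·A) = 1/(22.1×10.1) = 0.00448 K/W
Sum of known resistances R_other = 0.004481 K/W
Total R = ΔT/Q = 147/1520 = 0.09671 K/W
R_perlite board = R_total − R_other = 0.09223 K/W
k = L/(R·A) = 0.05/(0.09223×10.1)

k ≈ 0.0537 W/(m·K)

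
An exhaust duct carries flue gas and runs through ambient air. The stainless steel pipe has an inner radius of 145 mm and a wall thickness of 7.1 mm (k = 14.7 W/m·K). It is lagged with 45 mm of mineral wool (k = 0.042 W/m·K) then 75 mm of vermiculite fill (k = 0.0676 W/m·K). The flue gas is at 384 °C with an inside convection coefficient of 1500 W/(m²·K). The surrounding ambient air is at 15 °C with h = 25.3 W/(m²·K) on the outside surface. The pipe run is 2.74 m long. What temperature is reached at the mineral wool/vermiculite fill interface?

T ≈ 178 °C

Per-layer cylindrical resistances, series-summed:
R_inner film = 1/(h_i·2πr₁L) = 1/(1500×2π×0.145×2.74) = 2.671×10^-4 K/W
R_stainless steel pipe wall = ln(152.1/145)/(2π×14.7×2.74) = 1.889×10^-4 K/W
R_mineral wool = ln(197.1/152.1)/(2π×0.042×2.74) = 0.3584 K/W
R_vermiculite fill = ln(272.1/197.1)/(2π×0.0676×2.74) = 0.2771 K/W
R_outer film = 1/(h_o·2πr_oL) = 1/(25.3×2π×0.2721×2.74) = 0.008438 K/W
R_total = 0.6444 K/W
Q = ΔT/R_total = 369/0.6444
Q = 573 W
T_interface = T_inner − Q·ΣR(inner→interface) = 384 − 573×0.3589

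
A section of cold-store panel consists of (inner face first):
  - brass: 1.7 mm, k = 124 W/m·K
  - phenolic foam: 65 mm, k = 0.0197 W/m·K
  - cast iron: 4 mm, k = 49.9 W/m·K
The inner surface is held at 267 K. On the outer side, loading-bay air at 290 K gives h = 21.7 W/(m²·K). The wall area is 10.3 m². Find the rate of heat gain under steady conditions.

Treating each layer as a thermal resistance in series:
R_brass = L/(kA) = 0.0017/(124×10.3) = 1.331×10^-6 K/W
R_phenolic foam = L/(kA) = 0.065/(0.0197×10.3) = 0.3203 K/W
R_cast iron = L/(kA) = 0.004/(49.9×10.3) = 7.783×10^-6 K/W
R_outer film = 1/(h_o·A) = 1/(21.7×10.3) = 0.004474 K/W
R_total = 0.3248 K/W
Q = ΔT / R_total = 23 / 0.3248

Q ≈ 70.8 W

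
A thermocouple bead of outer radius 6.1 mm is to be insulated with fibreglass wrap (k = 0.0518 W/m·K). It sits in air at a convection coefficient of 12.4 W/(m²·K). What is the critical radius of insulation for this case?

r_cr ≈ 8.35 mm

For a sphere r_cr = 2k/h = 2×0.0518/12.4
r_cr = 8.35 mm; since the bare radius (6.1 mm) is below r_cr, adding a thin layer of insulation will *increase* heat loss.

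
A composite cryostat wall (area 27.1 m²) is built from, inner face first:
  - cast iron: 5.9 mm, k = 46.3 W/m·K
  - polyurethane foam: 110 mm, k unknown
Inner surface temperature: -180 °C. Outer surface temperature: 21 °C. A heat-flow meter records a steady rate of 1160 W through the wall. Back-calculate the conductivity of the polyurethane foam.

Model the wall as resistances in series:
R_cast iron = L/(kA) = 0.0059/(46.3×27.1) = 4.702×10^-6 K/W
Sum of known resistances R_other = 4.702×10^-6 K/W
Total R = ΔT/Q = 201/1160 = 0.1733 K/W
R_polyurethane foam = R_total − R_other = 0.1733 K/W
k = L/(R·A) = 0.11/(0.1733×27.1)

k ≈ 0.0234 W/(m·K)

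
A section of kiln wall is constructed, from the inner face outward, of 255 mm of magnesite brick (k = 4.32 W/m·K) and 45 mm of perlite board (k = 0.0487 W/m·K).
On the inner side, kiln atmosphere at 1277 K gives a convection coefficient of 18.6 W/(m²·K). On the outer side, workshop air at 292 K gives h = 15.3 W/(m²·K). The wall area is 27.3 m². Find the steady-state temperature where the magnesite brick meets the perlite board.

Using the resistance-network approach (series):
R_inner film = 1/(h_i·A) = 1/(18.6×27.3) = 0.001969 K/W
R_magnesite brick = L/(kA) = 0.255/(4.32×27.3) = 0.002162 K/W
R_perlite board = L/(kA) = 0.045/(0.0487×27.3) = 0.03385 K/W
R_outer film = 1/(h_o·A) = 1/(15.3×27.3) = 0.002394 K/W
R_total = 0.04037 K/W;  Q = ΔT/R_total = 985/0.04037 = 24400 W
T_interface = T_inner − Q·ΣR(inner→interface) = 1277 − 24400×0.004132

T ≈ 1180 K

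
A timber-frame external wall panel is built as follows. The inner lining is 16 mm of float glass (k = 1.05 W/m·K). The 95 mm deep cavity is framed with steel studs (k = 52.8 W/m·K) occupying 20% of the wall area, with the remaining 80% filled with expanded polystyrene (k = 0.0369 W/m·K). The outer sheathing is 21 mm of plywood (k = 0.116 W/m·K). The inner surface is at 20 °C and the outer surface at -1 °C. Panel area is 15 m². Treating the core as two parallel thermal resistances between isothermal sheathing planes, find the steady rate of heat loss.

Q ≈ 1530 W

Sheathing layers in series; stud and cavity paths in parallel between them.
R_inner = 0.016/(1.05×15) = 0.001016 K/W
R_stud  = 0.095/(52.8×0.2×15) = 5.997×10^-4 K/W
R_cav   = 0.095/(0.0369×0.8×15) = 0.2145 K/W
1/R_core = 1/R_stud + 1/R_cav → R_core = 5.981×10^-4 K/W
R_outer = 0.021/(0.116×15) = 0.01207 K/W
R_total = 0.01368 K/W
Q = ΔT/R_total = 21/0.01368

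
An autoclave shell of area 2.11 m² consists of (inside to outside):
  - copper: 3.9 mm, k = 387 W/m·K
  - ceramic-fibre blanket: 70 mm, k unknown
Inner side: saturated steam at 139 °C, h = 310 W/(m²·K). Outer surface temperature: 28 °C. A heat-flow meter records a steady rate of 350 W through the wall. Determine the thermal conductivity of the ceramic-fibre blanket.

k ≈ 0.105 W/(m·K)

Model the wall as resistances in series:
R_inner film = 1/(h_i·A) = 1/(310×2.11) = 0.001529 K/W
R_copper = L/(kA) = 0.0039/(387×2.11) = 4.776×10^-6 K/W
Sum of known resistances R_other = 0.001534 K/W
Total R = ΔT/Q = 111/350 = 0.3171 K/W
R_ceramic-fibre blanket = R_total − R_other = 0.3156 K/W
k = L/(R·A) = 0.07/(0.3156×2.11)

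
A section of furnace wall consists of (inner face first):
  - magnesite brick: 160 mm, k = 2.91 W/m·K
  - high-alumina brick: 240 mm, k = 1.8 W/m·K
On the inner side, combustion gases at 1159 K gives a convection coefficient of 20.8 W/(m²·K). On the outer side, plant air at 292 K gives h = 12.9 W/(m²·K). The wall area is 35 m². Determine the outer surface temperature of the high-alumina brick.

T ≈ 506 K

Series thermal resistances:
R_inner film = 1/(h_i·A) = 1/(20.8×35) = 0.001374 K/W
R_magnesite brick = L/(kA) = 0.16/(2.91×35) = 0.001571 K/W
R_high-alumina brick = L/(kA) = 0.24/(1.8×35) = 0.00381 K/W
R_outer film = 1/(h_o·A) = 1/(12.9×35) = 0.002215 K/W
R_total = 0.008969 K/W;  Q = ΔT/R_total = 867/0.008969 = 96670 W
T_interface = T_inner − Q·ΣR(inner→interface) = 1159 − 96700×0.006754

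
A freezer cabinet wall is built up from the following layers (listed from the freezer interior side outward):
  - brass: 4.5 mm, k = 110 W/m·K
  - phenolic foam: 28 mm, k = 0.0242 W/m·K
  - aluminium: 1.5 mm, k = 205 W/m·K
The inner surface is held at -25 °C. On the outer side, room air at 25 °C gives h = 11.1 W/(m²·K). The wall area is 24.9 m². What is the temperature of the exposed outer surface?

T ≈ 21.4 °C

Model the wall as resistances in series:
R_brass = L/(kA) = 0.0045/(110×24.9) = 1.643×10^-6 K/W
R_phenolic foam = L/(kA) = 0.028/(0.0242×24.9) = 0.04647 K/W
R_aluminium = L/(kA) = 0.0015/(205×24.9) = 2.939×10^-7 K/W
R_outer film = 1/(h_o·A) = 1/(11.1×24.9) = 0.003618 K/W
R_total = 0.05009 K/W;  Q = ΔT/R_total = 50/0.05009 = 998.3 W
T_interface = T_inner + Q·ΣR(inner→interface) = -25 + 998×0.04647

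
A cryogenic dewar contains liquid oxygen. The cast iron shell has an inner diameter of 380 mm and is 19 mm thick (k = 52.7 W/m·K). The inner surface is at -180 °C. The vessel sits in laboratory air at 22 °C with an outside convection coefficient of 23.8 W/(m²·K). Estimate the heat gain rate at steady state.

Q ≈ 2610 W

Spherical conduction: R = (1/r_in − 1/r_out)/(4πk) per layer; series-sum.
R_cast iron shell = (1/0.19 − 1/0.209)/(4π×52.7) = 7.225×10^-4 K/W
R_outer film = 1/(h·4πr_o²) = 1/(23.8×4π×0.209²) = 0.07655 K/W
R_total = 0.07727 K/W
Q = ΔT/R_total = 202/0.07727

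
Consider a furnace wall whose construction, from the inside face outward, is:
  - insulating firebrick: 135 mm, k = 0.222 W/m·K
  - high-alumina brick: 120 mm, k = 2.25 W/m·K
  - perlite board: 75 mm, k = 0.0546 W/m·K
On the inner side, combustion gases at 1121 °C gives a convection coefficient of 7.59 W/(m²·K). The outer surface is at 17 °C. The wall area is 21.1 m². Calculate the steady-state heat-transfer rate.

Model the wall as resistances in series:
R_inner film = 1/(h_i·A) = 1/(7.59×21.1) = 0.006244 K/W
R_insulating firebrick = L/(kA) = 0.135/(0.222×21.1) = 0.02882 K/W
R_high-alumina brick = L/(kA) = 0.12/(2.25×21.1) = 0.002528 K/W
R_perlite board = L/(kA) = 0.075/(0.0546×21.1) = 0.0651 K/W
R_total = 0.1027 K/W
Q = ΔT / R_total = 1104 / 0.1027

Q ≈ 10800 W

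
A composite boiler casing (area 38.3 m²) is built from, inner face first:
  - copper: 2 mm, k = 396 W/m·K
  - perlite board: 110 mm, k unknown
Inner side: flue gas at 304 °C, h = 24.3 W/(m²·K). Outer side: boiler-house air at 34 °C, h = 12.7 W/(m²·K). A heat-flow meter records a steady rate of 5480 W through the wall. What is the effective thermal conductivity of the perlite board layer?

k ≈ 0.0622 W/(m·K)

Model the wall as resistances in series:
R_inner film = 1/(h_i·A) = 1/(24.3×38.3) = 0.001074 K/W
R_copper = L/(kA) = 0.002/(396×38.3) = 1.319×10^-7 K/W
R_outer film = 1/(h_o·A) = 1/(12.7×38.3) = 0.002056 K/W
Sum of known resistances R_other = 0.00313 K/W
Total R = ΔT/Q = 270/5480 = 0.04927 K/W
R_perlite board = R_total − R_other = 0.04614 K/W
k = L/(R·A) = 0.11/(0.04614×38.3)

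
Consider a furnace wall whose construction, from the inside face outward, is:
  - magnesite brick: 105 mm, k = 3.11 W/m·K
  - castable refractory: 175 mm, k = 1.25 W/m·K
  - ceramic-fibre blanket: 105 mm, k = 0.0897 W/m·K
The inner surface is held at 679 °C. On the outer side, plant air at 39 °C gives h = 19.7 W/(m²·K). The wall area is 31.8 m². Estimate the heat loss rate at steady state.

Series thermal resistances:
R_magnesite brick = L/(kA) = 0.105/(3.11×31.8) = 0.001062 K/W
R_castable refractory = L/(kA) = 0.175/(1.25×31.8) = 0.004403 K/W
R_ceramic-fibre blanket = L/(kA) = 0.105/(0.0897×31.8) = 0.03681 K/W
R_outer film = 1/(h_o·A) = 1/(19.7×31.8) = 0.001596 K/W
R_total = 0.04387 K/W
Q = ΔT / R_total = 640 / 0.04387

Q ≈ 14600 W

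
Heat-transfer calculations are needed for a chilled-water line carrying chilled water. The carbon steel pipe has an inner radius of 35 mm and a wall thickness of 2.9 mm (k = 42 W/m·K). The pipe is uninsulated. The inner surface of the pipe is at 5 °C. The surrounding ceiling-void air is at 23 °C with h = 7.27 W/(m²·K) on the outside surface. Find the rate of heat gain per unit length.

Cylindrical conduction, so R = ln(r₂/r₁)/(2πkL) per layer, in series:
R_carbon steel pipe wall = ln(37.9/35)/(2π×42×1) = 3.016×10^-4 K/W
R_outer film = 1/(h_o·2πr_oL) = 1/(7.27×2π×0.0379×1) = 0.5776 K/W
R_total = 0.5779 K/W
Q = ΔT/R_total = 18/0.5779

q′ ≈ 31.1 W/m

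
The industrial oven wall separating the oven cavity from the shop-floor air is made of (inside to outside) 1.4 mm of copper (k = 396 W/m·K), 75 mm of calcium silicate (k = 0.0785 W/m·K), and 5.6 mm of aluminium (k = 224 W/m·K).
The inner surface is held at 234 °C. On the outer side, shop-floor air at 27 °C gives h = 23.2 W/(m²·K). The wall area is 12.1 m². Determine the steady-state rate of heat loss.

Series thermal resistances:
R_copper = L/(kA) = 0.0014/(396×12.1) = 2.922×10^-7 K/W
R_calcium silicate = L/(kA) = 0.075/(0.0785×12.1) = 0.07896 K/W
R_aluminium = L/(kA) = 0.0056/(224×12.1) = 2.066×10^-6 K/W
R_outer film = 1/(h_o·A) = 1/(23.2×12.1) = 0.003562 K/W
R_total = 0.08252 K/W
Q = ΔT / R_total = 207 / 0.08252

Q ≈ 2510 W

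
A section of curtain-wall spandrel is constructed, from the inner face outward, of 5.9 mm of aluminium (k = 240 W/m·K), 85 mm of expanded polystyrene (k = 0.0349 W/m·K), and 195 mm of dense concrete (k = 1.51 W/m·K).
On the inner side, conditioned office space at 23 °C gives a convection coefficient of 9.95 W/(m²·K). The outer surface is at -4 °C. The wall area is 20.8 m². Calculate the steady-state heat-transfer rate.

Q ≈ 211 W

Treating each layer as a thermal resistance in series:
R_inner film = 1/(h_i·A) = 1/(9.95×20.8) = 0.004832 K/W
R_aluminium = L/(kA) = 0.0059/(240×20.8) = 1.182×10^-6 K/W
R_expanded polystyrene = L/(kA) = 0.085/(0.0349×20.8) = 0.1171 K/W
R_dense concrete = L/(kA) = 0.195/(1.51×20.8) = 0.006209 K/W
R_total = 0.1281 K/W
Q = ΔT / R_total = 27 / 0.1281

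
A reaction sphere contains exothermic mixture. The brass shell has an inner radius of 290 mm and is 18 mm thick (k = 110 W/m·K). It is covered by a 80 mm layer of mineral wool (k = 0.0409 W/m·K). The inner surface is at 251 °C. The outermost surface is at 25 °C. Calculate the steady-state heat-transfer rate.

Spherical conduction: R = (1/r_in − 1/r_out)/(4πk) per layer; series-sum.
R_brass shell = (1/0.29 − 1/0.308)/(4π×110) = 1.458×10^-4 K/W
R_mineral wool = (1/0.308 − 1/0.388)/(4π×0.0409) = 1.302 K/W
R_total = 1.303 K/W
Q = ΔT/R_total = 226/1.303

Q ≈ 173 W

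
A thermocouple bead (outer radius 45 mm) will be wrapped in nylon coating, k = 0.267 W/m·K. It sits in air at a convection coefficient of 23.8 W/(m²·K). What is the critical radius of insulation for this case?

For a sphere r_cr = 2k/h = 2×0.267/23.8
r_cr = 22.4 mm; since the bare radius (45 mm) is above r_cr, any added insulation will reduce heat loss.

r_cr ≈ 22.4 mm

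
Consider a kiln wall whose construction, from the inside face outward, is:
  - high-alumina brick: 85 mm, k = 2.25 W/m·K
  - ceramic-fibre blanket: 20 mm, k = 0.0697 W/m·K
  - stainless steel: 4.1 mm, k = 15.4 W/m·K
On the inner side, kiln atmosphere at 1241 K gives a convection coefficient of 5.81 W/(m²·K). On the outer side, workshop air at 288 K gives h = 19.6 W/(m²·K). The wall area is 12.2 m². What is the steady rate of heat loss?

Thermal resistances in series:
R_inner film = 1/(h_i·A) = 1/(5.81×12.2) = 0.01411 K/W
R_high-alumina brick = L/(kA) = 0.085/(2.25×12.2) = 0.003097 K/W
R_ceramic-fibre blanket = L/(kA) = 0.02/(0.0697×12.2) = 0.02352 K/W
R_stainless steel = L/(kA) = 0.0041/(15.4×12.2) = 2.182×10^-5 K/W
R_outer film = 1/(h_o·A) = 1/(19.6×12.2) = 0.004182 K/W
R_total = 0.04493 K/W
Q = ΔT / R_total = 953 / 0.04493

Q ≈ 21200 W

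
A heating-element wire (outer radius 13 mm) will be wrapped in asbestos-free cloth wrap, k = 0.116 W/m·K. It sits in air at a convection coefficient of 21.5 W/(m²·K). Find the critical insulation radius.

For a cylinder r_cr = k/h = 0.116/21.5
r_cr = 5.4 mm; since the bare radius (13 mm) is above r_cr, any added insulation will reduce heat loss.

r_cr ≈ 5.4 mm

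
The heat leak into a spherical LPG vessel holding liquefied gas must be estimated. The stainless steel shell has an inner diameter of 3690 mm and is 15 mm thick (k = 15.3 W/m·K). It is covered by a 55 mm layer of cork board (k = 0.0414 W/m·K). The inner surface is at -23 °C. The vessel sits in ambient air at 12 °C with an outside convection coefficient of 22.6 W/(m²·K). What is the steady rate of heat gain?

For a spherical shell R = (1/r₁ − 1/r₂)/(4πk); film R = 1/(h·4πr²). In series:
R_stainless steel shell = (1/1.845 − 1/1.86)/(4π×15.3) = 2.273×10^-5 K/W
R_cork board = (1/1.86 − 1/1.915)/(4π×0.0414) = 0.02968 K/W
R_outer film = 1/(h·4πr_o²) = 1/(22.6×4π×1.915²) = 9.602×10^-4 K/W
R_total = 0.03066 K/W
Q = ΔT/R_total = 35/0.03066

Q ≈ 1140 W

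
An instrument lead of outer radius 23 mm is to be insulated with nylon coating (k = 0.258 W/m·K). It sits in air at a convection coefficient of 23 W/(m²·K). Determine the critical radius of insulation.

For a cylinder r_cr = k/h = 0.258/23
r_cr = 11.2 mm; since the bare radius (23 mm) is above r_cr, any added insulation will reduce heat loss.

r_cr ≈ 11.2 mm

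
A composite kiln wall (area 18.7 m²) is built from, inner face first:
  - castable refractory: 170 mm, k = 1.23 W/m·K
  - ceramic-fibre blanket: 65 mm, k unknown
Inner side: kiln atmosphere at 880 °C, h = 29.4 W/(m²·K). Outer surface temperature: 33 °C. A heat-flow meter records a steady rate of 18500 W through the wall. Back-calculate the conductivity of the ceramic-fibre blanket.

Model the wall as resistances in series:
R_inner film = 1/(h_i·A) = 1/(29.4×18.7) = 0.001819 K/W
R_castable refractory = L/(kA) = 0.17/(1.23×18.7) = 0.007391 K/W
Sum of known resistances R_other = 0.00921 K/W
Total R = ΔT/Q = 847/18500 = 0.04578 K/W
R_ceramic-fibre blanket = R_total − R_other = 0.03657 K/W
k = L/(R·A) = 0.065/(0.03657×18.7)

k ≈ 0.095 W/(m·K)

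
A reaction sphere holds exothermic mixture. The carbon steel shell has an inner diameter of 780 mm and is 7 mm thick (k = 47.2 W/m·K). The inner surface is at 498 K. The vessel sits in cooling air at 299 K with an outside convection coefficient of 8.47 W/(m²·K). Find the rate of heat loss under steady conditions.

Each spherical layer contributes R = (1/r_i − 1/r_o)/(4πk):
R_carbon steel shell = (1/0.39 − 1/0.397)/(4π×47.2) = 7.622×10^-5 K/W
R_outer film = 1/(h·4πr_o²) = 1/(8.47×4π×0.397²) = 0.05961 K/W
R_total = 0.05969 K/W
Q = ΔT/R_total = 199/0.05969

Q ≈ 3330 W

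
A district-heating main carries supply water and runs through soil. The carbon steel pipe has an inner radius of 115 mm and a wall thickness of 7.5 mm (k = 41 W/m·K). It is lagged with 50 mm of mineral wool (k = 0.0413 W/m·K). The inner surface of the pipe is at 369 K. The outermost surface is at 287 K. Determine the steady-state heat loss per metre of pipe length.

q′ ≈ 62.2 W/m

For a radial system each layer contributes R = ln(r_out/r_in)/(2πkL); films add R = 1/(hA).
R_carbon steel pipe wall = ln(122.5/115)/(2π×41×1) = 2.452×10^-4 K/W
R_mineral wool = ln(172.5/122.5)/(2π×0.0413×1) = 1.319 K/W
R_total = 1.319 K/W
Q = ΔT/R_total = 82/1.319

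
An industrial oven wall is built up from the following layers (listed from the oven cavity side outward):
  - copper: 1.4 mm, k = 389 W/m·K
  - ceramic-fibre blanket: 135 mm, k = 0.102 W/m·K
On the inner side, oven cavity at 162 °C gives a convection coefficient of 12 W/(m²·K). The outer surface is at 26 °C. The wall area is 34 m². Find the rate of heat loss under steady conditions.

Q ≈ 3290 W

Thermal resistances in series:
R_inner film = 1/(h_i·A) = 1/(12×34) = 0.002451 K/W
R_copper = L/(kA) = 0.0014/(389×34) = 1.059×10^-7 K/W
R_ceramic-fibre blanket = L/(kA) = 0.135/(0.102×34) = 0.03893 K/W
R_total = 0.04138 K/W
Q = ΔT / R_total = 136 / 0.04138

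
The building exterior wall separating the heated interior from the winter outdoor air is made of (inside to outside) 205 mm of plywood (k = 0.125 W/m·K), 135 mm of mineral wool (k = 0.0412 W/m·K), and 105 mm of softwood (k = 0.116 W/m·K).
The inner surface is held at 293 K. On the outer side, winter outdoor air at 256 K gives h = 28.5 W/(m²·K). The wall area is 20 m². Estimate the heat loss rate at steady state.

Q ≈ 126 W

Treating each layer as a thermal resistance in series:
R_plywood = L/(kA) = 0.205/(0.125×20) = 0.082 K/W
R_mineral wool = L/(kA) = 0.135/(0.0412×20) = 0.1638 K/W
R_softwood = L/(kA) = 0.105/(0.116×20) = 0.04526 K/W
R_outer film = 1/(h_o·A) = 1/(28.5×20) = 0.001754 K/W
R_total = 0.2928 K/W
Q = ΔT / R_total = 37 / 0.2928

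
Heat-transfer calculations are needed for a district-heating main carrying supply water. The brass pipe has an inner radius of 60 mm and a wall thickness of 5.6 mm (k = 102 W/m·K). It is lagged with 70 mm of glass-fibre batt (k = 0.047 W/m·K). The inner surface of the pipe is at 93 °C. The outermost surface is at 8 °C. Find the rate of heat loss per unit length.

q′ ≈ 34.6 W/m

Radial resistances (cylindrical: R_cond = ln(r_o/r_i)/(2πkL), R_conv = 1/(h·2πrL)):
R_brass pipe wall = ln(65.6/60)/(2π×102×1) = 1.392×10^-4 K/W
R_glass-fibre batt = ln(135.6/65.6)/(2π×0.047×1) = 2.459 K/W
R_total = 2.459 K/W
Q = ΔT/R_total = 85/2.459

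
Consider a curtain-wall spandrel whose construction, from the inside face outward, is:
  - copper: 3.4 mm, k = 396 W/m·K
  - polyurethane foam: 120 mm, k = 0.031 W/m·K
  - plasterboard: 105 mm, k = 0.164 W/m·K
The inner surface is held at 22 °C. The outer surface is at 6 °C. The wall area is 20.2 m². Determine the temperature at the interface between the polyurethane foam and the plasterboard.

Model the wall as resistances in series:
R_copper = L/(kA) = 0.0034/(396×20.2) = 4.25×10^-7 K/W
R_polyurethane foam = L/(kA) = 0.12/(0.031×20.2) = 0.1916 K/W
R_plasterboard = L/(kA) = 0.105/(0.164×20.2) = 0.0317 K/W
R_total = 0.2233 K/W;  Q = ΔT/R_total = 16/0.2233 = 71.64 W
T_interface = T_inner − Q·ΣR(inner→interface) = 22 − 71.6×0.1916

T ≈ 8.27 °C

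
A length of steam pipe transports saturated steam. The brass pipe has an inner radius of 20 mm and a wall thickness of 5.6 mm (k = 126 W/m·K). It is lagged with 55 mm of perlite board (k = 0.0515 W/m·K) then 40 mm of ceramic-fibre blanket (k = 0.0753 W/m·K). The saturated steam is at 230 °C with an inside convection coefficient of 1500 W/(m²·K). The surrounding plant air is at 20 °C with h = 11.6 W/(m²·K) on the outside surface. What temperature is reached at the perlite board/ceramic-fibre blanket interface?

T ≈ 64.9 °C

For a radial system each layer contributes R = ln(r_out/r_in)/(2πkL); films add R = 1/(hA).
R_inner film = 1/(h_i·2πr₁L) = 1/(1500×2π×0.02×1) = 0.005305 K/W
R_brass pipe wall = ln(25.6/20)/(2π×126×1) = 3.118×10^-4 K/W
R_perlite board = ln(80.6/25.6)/(2π×0.0515×1) = 3.544 K/W
R_ceramic-fibre blanket = ln(120.6/80.6)/(2π×0.0753×1) = 0.8517 K/W
R_outer film = 1/(h_o·2πr_oL) = 1/(11.6×2π×0.1206×1) = 0.1138 K/W
R_total = 4.516 K/W
Q = ΔT/R_total = 210/4.516
Q = 46.5 W/m
T_interface = T_inner − Q·ΣR(inner→interface) = 230 − 46.5×3.55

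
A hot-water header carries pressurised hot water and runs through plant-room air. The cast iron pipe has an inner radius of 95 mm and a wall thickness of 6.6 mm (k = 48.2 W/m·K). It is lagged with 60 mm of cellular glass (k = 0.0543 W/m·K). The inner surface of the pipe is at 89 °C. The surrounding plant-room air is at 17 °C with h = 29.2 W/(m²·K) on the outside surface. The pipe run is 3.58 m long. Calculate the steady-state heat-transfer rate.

Q ≈ 185 W

For a radial system each layer contributes R = ln(r_out/r_in)/(2πkL); films add R = 1/(hA).
R_cast iron pipe wall = ln(101.6/95)/(2π×48.2×3.58) = 6.195×10^-5 K/W
R_cellular glass = ln(161.6/101.6)/(2π×0.0543×3.58) = 0.38 K/W
R_outer film = 1/(h_o·2πr_oL) = 1/(29.2×2π×0.1616×3.58) = 0.009421 K/W
R_total = 0.3894 K/W
Q = ΔT/R_total = 72/0.3894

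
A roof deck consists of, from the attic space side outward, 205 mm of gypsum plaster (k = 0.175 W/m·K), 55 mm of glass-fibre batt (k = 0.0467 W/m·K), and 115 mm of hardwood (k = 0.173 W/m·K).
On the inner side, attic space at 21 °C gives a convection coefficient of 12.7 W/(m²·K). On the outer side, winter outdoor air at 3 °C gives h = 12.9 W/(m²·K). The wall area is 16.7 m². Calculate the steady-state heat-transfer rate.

Q ≈ 94.8 W

Treating each layer as a thermal resistance in series:
R_inner film = 1/(h_i·A) = 1/(12.7×16.7) = 0.004715 K/W
R_gypsum plaster = L/(kA) = 0.205/(0.175×16.7) = 0.07015 K/W
R_glass-fibre batt = L/(kA) = 0.055/(0.0467×16.7) = 0.07052 K/W
R_hardwood = L/(kA) = 0.115/(0.173×16.7) = 0.0398 K/W
R_outer film = 1/(h_o·A) = 1/(12.9×16.7) = 0.004642 K/W
R_total = 0.1898 K/W
Q = ΔT / R_total = 18 / 0.1898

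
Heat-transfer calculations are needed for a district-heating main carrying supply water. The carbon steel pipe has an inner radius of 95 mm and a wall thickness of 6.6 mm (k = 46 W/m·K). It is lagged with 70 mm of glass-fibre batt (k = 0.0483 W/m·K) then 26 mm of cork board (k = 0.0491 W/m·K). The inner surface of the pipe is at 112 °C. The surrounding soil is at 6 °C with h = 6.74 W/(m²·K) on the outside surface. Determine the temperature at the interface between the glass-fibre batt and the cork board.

T ≈ 32.5 °C

Cylindrical conduction, so R = ln(r₂/r₁)/(2πkL) per layer, in series:
R_carbon steel pipe wall = ln(101.6/95)/(2π×46×1) = 2.324×10^-4 K/W
R_glass-fibre batt = ln(171.6/101.6)/(2π×0.0483×1) = 1.727 K/W
R_cork board = ln(197.6/171.6)/(2π×0.0491×1) = 0.4573 K/W
R_outer film = 1/(h_o·2πr_oL) = 1/(6.74×2π×0.1976×1) = 0.1195 K/W
R_total = 2.304 K/W
Q = ΔT/R_total = 106/2.304
Q = 46 W/m
T_interface = T_inner − Q·ΣR(inner→interface) = 112 − 46×1.727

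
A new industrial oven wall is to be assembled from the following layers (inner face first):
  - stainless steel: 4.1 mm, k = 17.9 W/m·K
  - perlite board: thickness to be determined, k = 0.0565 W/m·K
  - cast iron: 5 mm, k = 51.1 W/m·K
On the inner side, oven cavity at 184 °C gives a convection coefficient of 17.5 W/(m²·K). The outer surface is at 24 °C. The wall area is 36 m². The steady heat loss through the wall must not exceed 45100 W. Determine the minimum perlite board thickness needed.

Series thermal resistances:
R_inner film = 1/(h_i·A) = 1/(17.5×36) = 0.001587 K/W
R_stainless steel = L/(kA) = 0.0041/(17.9×36) = 6.363×10^-6 K/W
R_cast iron = L/(kA) = 0.005/(51.1×36) = 2.718×10^-6 K/W
Sum of the known resistances R_other = 0.001596 K/W
Required total resistance R_tot = ΔT/Q_allow = 160/45100 = 0.003548 K/W
R_perlite board = R_tot − R_other = 0.001951 K/W
L = R·k·A = 0.001951×0.0565×36

L ≈ 3.97 mm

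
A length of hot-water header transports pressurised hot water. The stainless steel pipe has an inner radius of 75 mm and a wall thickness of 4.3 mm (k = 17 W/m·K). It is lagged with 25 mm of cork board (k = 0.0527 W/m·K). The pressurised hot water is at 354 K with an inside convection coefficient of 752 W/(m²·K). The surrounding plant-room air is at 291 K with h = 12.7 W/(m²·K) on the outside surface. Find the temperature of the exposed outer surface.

Treating each annulus and film as a series resistance:
R_inner film = 1/(h_i·2πr₁L) = 1/(752×2π×0.075×1) = 0.002822 K/W
R_stainless steel pipe wall = ln(79.3/75)/(2π×17×1) = 5.219×10^-4 K/W
R_cork board = ln(104.3/79.3)/(2π×0.0527×1) = 0.8276 K/W
R_outer film = 1/(h_o·2πr_oL) = 1/(12.7×2π×0.1043×1) = 0.1202 K/W
R_total = 0.9511 K/W
Q = ΔT/R_total = 63/0.9511
Q = 66.2 W/m
T_interface = T_inner − Q·ΣR(inner→interface) = 354 − 66.2×0.8309

T ≈ 299 K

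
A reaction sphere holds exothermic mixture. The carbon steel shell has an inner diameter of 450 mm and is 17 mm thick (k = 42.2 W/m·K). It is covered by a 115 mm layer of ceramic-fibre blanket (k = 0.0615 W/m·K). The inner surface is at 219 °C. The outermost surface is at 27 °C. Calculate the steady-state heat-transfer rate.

Q ≈ 111 W

Radial (spherical) resistances in series:
R_carbon steel shell = (1/0.225 − 1/0.242)/(4π×42.2) = 5.887×10^-4 K/W
R_ceramic-fibre blanket = (1/0.242 − 1/0.357)/(4π×0.0615) = 1.722 K/W
R_total = 1.723 K/W
Q = ΔT/R_total = 192/1.723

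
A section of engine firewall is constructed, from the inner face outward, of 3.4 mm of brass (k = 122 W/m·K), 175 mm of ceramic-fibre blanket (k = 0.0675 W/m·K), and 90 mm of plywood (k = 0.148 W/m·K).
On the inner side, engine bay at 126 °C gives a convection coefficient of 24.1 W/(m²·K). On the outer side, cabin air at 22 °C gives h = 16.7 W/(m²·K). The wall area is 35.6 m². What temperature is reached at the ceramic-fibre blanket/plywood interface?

Treating each layer as a thermal resistance in series:
R_inner film = 1/(h_i·A) = 1/(24.1×35.6) = 0.001166 K/W
R_brass = L/(kA) = 0.0034/(122×35.6) = 7.828×10^-7 K/W
R_ceramic-fibre blanket = L/(kA) = 0.175/(0.0675×35.6) = 0.07283 K/W
R_plywood = L/(kA) = 0.09/(0.148×35.6) = 0.01708 K/W
R_outer film = 1/(h_o·A) = 1/(16.7×35.6) = 0.001682 K/W
R_total = 0.09276 K/W;  Q = ΔT/R_total = 104/0.09276 = 1121 W
T_interface = T_inner − Q·ΣR(inner→interface) = 126 − 1120×0.07399

T ≈ 43 °C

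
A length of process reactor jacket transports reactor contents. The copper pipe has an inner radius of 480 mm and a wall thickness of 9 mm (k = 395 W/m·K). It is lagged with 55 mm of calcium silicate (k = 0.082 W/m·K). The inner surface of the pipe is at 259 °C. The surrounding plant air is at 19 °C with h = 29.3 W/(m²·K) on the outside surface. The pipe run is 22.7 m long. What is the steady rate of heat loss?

For a radial system each layer contributes R = ln(r_out/r_in)/(2πkL); films add R = 1/(hA).
R_copper pipe wall = ln(489/480)/(2π×395×22.7) = 3.297×10^-7 K/W
R_calcium silicate = ln(544/489)/(2π×0.082×22.7) = 0.009113 K/W
R_outer film = 1/(h_o·2πr_oL) = 1/(29.3×2π×0.544×22.7) = 4.399×10^-4 K/W
R_total = 0.009554 K/W
Q = ΔT/R_total = 240/0.009554

Q ≈ 25100 W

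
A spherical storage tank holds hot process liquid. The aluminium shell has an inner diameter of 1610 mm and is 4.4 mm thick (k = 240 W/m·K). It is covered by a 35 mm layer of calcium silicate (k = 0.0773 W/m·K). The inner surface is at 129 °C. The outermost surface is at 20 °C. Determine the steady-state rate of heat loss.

Q ≈ 2070 W

Each spherical layer contributes R = (1/r_i − 1/r_o)/(4πk):
R_aluminium shell = (1/0.805 − 1/0.8094)/(4π×240) = 2.239×10^-6 K/W
R_calcium silicate = (1/0.8094 − 1/0.8444)/(4π×0.0773) = 0.05272 K/W
R_total = 0.05272 K/W
Q = ΔT/R_total = 109/0.05272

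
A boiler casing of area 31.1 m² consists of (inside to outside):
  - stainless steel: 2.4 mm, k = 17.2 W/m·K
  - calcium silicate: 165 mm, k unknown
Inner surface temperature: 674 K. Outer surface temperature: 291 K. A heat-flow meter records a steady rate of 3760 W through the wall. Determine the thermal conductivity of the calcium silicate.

Thermal resistances in series:
R_stainless steel = L/(kA) = 0.0024/(17.2×31.1) = 4.487×10^-6 K/W
Sum of known resistances R_other = 4.487×10^-6 K/W
Total R = ΔT/Q = 383/3760 = 0.1019 K/W
R_calcium silicate = R_total − R_other = 0.1019 K/W
k = L/(R·A) = 0.165/(0.1019×31.1)

k ≈ 0.0521 W/(m·K)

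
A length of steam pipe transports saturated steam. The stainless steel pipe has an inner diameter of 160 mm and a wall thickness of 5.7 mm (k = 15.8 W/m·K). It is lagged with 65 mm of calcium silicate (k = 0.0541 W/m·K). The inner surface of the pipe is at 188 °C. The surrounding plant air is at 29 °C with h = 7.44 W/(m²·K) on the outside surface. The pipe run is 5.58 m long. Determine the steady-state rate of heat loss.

Q ≈ 492 W

Radial resistances (cylindrical: R_cond = ln(r_o/r_i)/(2πkL), R_conv = 1/(h·2πrL)):
R_stainless steel pipe wall = ln(85.7/80)/(2π×15.8×5.58) = 1.242×10^-4 K/W
R_calcium silicate = ln(150.7/85.7)/(2π×0.0541×5.58) = 0.2976 K/W
R_outer film = 1/(h_o·2πr_oL) = 1/(7.44×2π×0.1507×5.58) = 0.02544 K/W
R_total = 0.3231 K/W
Q = ΔT/R_total = 159/0.3231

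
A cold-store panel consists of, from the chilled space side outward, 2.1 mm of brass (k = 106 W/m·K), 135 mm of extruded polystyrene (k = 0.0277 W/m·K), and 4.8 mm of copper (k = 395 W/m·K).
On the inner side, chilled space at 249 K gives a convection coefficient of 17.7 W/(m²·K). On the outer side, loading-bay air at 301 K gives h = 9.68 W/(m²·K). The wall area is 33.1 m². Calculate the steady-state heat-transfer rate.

Model the wall as resistances in series:
R_inner film = 1/(h_i·A) = 1/(17.7×33.1) = 0.001707 K/W
R_brass = L/(kA) = 0.0021/(106×33.1) = 5.985×10^-7 K/W
R_extruded polystyrene = L/(kA) = 0.135/(0.0277×33.1) = 0.1472 K/W
R_copper = L/(kA) = 0.0048/(395×33.1) = 3.671×10^-7 K/W
R_outer film = 1/(h_o·A) = 1/(9.68×33.1) = 0.003121 K/W
R_total = 0.1521 K/W
Q = ΔT / R_total = 52 / 0.1521

Q ≈ 342 W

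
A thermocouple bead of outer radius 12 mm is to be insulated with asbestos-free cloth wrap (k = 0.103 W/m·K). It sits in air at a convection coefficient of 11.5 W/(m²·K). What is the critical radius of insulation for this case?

For a sphere r_cr = 2k/h = 2×0.103/11.5
r_cr = 17.9 mm; since the bare radius (12 mm) is below r_cr, adding a thin layer of insulation will *increase* heat loss.

r_cr ≈ 17.9 mm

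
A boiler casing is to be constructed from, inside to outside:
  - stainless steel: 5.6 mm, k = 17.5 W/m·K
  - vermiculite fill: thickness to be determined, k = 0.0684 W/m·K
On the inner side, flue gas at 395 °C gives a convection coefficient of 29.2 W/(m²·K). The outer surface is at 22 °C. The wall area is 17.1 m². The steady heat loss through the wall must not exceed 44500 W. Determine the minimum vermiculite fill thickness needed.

L ≈ 7.44 mm

Series thermal resistances:
R_inner film = 1/(h_i·A) = 1/(29.2×17.1) = 0.002003 K/W
R_stainless steel = L/(kA) = 0.0056/(17.5×17.1) = 1.871×10^-5 K/W
Sum of the known resistances R_other = 0.002021 K/W
Required total resistance R_tot = ΔT/Q_allow = 373/44500 = 0.008382 K/W
R_vermiculite fill = R_tot − R_other = 0.006361 K/W
L = R·k·A = 0.006361×0.0684×17.1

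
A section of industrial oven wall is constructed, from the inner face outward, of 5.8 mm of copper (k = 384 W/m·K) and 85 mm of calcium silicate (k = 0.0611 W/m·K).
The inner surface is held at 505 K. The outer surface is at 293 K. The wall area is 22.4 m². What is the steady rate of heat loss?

Q ≈ 3410 W

Series thermal resistances:
R_copper = L/(kA) = 0.0058/(384×22.4) = 6.743×10^-7 K/W
R_calcium silicate = L/(kA) = 0.085/(0.0611×22.4) = 0.06211 K/W
R_total = 0.06211 K/W
Q = ΔT / R_total = 212 / 0.06211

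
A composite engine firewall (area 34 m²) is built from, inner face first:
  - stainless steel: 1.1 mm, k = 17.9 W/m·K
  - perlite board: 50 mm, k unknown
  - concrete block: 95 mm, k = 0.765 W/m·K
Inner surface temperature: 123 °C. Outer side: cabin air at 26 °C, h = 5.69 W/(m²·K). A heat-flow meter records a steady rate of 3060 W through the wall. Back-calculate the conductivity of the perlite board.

k ≈ 0.0643 W/(m·K)

Using the resistance-network approach (series):
R_stainless steel = L/(kA) = 0.0011/(17.9×34) = 1.807×10^-6 K/W
R_concrete block = L/(kA) = 0.095/(0.765×34) = 0.003652 K/W
R_outer film = 1/(h_o·A) = 1/(5.69×34) = 0.005169 K/W
Sum of known resistances R_other = 0.008823 K/W
Total R = ΔT/Q = 97/3060 = 0.0317 K/W
R_perlite board = R_total − R_other = 0.02288 K/W
k = L/(R·A) = 0.05/(0.02288×34)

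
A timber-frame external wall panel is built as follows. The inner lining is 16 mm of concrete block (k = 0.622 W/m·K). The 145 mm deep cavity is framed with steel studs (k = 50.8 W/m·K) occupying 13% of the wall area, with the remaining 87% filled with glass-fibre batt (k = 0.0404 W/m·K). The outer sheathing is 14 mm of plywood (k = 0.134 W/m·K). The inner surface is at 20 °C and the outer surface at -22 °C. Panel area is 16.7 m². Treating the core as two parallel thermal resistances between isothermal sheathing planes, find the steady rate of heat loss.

Q ≈ 4610 W

Sheathing layers in series; stud and cavity paths in parallel between them.
R_inner = 0.016/(0.622×16.7) = 0.00154 K/W
R_stud  = 0.145/(50.8×0.13×16.7) = 0.001315 K/W
R_cav   = 0.145/(0.0404×0.87×16.7) = 0.247 K/W
1/R_core = 1/R_stud + 1/R_cav → R_core = 0.001308 K/W
R_outer = 0.014/(0.134×16.7) = 0.006256 K/W
R_total = 0.009104 K/W
Q = ΔT/R_total = 42/0.009104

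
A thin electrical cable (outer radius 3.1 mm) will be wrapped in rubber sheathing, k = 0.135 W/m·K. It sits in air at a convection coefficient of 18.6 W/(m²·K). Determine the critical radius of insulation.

r_cr ≈ 7.26 mm

For a cylinder r_cr = k/h = 0.135/18.6
r_cr = 7.26 mm; since the bare radius (3.1 mm) is below r_cr, adding a thin layer of insulation will *increase* heat loss.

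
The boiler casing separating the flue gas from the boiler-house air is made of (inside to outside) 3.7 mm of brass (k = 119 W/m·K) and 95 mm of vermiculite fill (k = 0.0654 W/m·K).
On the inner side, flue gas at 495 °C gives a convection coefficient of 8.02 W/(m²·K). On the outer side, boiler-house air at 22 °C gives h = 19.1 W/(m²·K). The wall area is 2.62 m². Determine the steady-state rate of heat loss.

Treating each layer as a thermal resistance in series:
R_inner film = 1/(h_i·A) = 1/(8.02×2.62) = 0.04759 K/W
R_brass = L/(kA) = 0.0037/(119×2.62) = 1.187×10^-5 K/W
R_vermiculite fill = L/(kA) = 0.095/(0.0654×2.62) = 0.5544 K/W
R_outer film = 1/(h_o·A) = 1/(19.1×2.62) = 0.01998 K/W
R_total = 0.622 K/W
Q = ΔT / R_total = 473 / 0.622

Q ≈ 760 W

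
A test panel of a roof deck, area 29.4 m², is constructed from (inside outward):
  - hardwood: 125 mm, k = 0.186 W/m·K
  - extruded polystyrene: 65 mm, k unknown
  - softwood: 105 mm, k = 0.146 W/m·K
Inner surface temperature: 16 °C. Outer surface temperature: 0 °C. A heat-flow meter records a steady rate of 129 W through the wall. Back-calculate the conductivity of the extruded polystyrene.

k ≈ 0.0288 W/(m·K)

Using the resistance-network approach (series):
R_hardwood = L/(kA) = 0.125/(0.186×29.4) = 0.02286 K/W
R_softwood = L/(kA) = 0.105/(0.146×29.4) = 0.02446 K/W
Sum of known resistances R_other = 0.04732 K/W
Total R = ΔT/Q = 16/129 = 0.124 K/W
R_extruded polystyrene = R_total − R_other = 0.07671 K/W
k = L/(R·A) = 0.065/(0.07671×29.4)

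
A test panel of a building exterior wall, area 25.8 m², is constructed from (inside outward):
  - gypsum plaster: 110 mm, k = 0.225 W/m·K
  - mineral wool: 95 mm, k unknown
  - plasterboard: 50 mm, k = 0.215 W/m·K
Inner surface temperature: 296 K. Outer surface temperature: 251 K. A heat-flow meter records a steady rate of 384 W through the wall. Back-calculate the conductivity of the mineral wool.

k ≈ 0.0413 W/(m·K)

Model the wall as resistances in series:
R_gypsum plaster = L/(kA) = 0.11/(0.225×25.8) = 0.01895 K/W
R_plasterboard = L/(kA) = 0.05/(0.215×25.8) = 0.009014 K/W
Sum of known resistances R_other = 0.02796 K/W
Total R = ΔT/Q = 45/384 = 0.1172 K/W
R_mineral wool = R_total − R_other = 0.08922 K/W
k = L/(R·A) = 0.095/(0.08922×25.8)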